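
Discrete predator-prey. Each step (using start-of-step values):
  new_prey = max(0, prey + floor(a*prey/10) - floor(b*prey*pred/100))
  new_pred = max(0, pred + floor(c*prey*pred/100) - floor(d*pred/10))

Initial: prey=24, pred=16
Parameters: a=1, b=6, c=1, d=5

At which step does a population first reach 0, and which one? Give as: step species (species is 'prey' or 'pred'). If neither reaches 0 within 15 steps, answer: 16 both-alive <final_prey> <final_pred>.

Step 1: prey: 24+2-23=3; pred: 16+3-8=11
Step 2: prey: 3+0-1=2; pred: 11+0-5=6
Step 3: prey: 2+0-0=2; pred: 6+0-3=3
Step 4: prey: 2+0-0=2; pred: 3+0-1=2
Step 5: prey: 2+0-0=2; pred: 2+0-1=1
Step 6: prey: 2+0-0=2; pred: 1+0-0=1
Steps 7-15: state stable at prey=2, pred=1 (no change)
No extinction within 15 steps

Answer: 16 both-alive 2 1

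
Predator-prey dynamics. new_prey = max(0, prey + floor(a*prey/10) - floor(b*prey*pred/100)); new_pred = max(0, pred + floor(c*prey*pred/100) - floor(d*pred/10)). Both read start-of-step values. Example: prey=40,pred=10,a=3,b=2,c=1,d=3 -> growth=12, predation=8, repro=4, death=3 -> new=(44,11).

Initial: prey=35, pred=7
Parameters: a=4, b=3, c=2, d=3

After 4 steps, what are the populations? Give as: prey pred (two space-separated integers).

Answer: 33 38

Derivation:
Step 1: prey: 35+14-7=42; pred: 7+4-2=9
Step 2: prey: 42+16-11=47; pred: 9+7-2=14
Step 3: prey: 47+18-19=46; pred: 14+13-4=23
Step 4: prey: 46+18-31=33; pred: 23+21-6=38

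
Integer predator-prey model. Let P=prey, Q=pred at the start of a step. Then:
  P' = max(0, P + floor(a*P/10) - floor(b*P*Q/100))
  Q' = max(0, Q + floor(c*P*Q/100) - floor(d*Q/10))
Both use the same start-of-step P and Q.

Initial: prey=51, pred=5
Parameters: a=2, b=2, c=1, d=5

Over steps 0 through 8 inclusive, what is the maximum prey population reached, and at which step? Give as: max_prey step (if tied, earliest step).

Step 1: prey: 51+10-5=56; pred: 5+2-2=5
Step 2: prey: 56+11-5=62; pred: 5+2-2=5
Step 3: prey: 62+12-6=68; pred: 5+3-2=6
Step 4: prey: 68+13-8=73; pred: 6+4-3=7
Step 5: prey: 73+14-10=77; pred: 7+5-3=9
Step 6: prey: 77+15-13=79; pred: 9+6-4=11
Step 7: prey: 79+15-17=77; pred: 11+8-5=14
Step 8: prey: 77+15-21=71; pred: 14+10-7=17
Max prey = 79 at step 6

Answer: 79 6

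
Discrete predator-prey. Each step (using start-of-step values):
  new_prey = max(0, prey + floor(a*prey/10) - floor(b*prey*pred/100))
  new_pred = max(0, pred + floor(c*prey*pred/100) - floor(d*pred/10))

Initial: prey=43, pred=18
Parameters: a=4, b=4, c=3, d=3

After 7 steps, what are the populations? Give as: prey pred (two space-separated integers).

Answer: 0 11

Derivation:
Step 1: prey: 43+17-30=30; pred: 18+23-5=36
Step 2: prey: 30+12-43=0; pred: 36+32-10=58
Step 3: prey: 0+0-0=0; pred: 58+0-17=41
Step 4: prey: 0+0-0=0; pred: 41+0-12=29
Step 5: prey: 0+0-0=0; pred: 29+0-8=21
Step 6: prey: 0+0-0=0; pred: 21+0-6=15
Step 7: prey: 0+0-0=0; pred: 15+0-4=11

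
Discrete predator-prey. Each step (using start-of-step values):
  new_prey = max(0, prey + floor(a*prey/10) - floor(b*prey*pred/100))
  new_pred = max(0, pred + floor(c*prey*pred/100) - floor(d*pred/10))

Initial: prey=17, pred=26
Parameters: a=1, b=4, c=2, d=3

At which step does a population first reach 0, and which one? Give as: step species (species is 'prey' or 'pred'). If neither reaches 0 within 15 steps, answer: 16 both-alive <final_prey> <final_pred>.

Step 1: prey: 17+1-17=1; pred: 26+8-7=27
Step 2: prey: 1+0-1=0; pred: 27+0-8=19
First extinction: prey at step 2

Answer: 2 prey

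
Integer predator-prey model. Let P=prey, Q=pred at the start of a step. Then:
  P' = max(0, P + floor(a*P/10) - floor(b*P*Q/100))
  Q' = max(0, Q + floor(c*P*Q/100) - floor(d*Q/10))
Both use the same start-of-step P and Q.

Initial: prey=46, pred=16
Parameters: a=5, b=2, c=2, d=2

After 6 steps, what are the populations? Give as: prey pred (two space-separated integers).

Step 1: prey: 46+23-14=55; pred: 16+14-3=27
Step 2: prey: 55+27-29=53; pred: 27+29-5=51
Step 3: prey: 53+26-54=25; pred: 51+54-10=95
Step 4: prey: 25+12-47=0; pred: 95+47-19=123
Step 5: prey: 0+0-0=0; pred: 123+0-24=99
Step 6: prey: 0+0-0=0; pred: 99+0-19=80

Answer: 0 80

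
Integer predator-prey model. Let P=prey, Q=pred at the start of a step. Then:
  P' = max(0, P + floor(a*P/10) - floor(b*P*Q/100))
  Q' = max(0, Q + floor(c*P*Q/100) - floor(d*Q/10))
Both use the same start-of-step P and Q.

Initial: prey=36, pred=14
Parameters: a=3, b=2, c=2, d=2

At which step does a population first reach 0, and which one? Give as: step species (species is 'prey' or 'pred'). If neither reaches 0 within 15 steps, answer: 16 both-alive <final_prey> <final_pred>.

Step 1: prey: 36+10-10=36; pred: 14+10-2=22
Step 2: prey: 36+10-15=31; pred: 22+15-4=33
Step 3: prey: 31+9-20=20; pred: 33+20-6=47
Step 4: prey: 20+6-18=8; pred: 47+18-9=56
Step 5: prey: 8+2-8=2; pred: 56+8-11=53
Step 6: prey: 2+0-2=0; pred: 53+2-10=45
First extinction: prey at step 6

Answer: 6 prey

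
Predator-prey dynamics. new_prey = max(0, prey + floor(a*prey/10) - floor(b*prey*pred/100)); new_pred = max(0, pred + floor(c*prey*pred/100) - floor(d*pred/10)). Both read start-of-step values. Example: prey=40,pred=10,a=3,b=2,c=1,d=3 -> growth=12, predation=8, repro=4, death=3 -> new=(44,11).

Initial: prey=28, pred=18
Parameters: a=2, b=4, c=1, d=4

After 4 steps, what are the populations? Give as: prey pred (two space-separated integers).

Step 1: prey: 28+5-20=13; pred: 18+5-7=16
Step 2: prey: 13+2-8=7; pred: 16+2-6=12
Step 3: prey: 7+1-3=5; pred: 12+0-4=8
Step 4: prey: 5+1-1=5; pred: 8+0-3=5

Answer: 5 5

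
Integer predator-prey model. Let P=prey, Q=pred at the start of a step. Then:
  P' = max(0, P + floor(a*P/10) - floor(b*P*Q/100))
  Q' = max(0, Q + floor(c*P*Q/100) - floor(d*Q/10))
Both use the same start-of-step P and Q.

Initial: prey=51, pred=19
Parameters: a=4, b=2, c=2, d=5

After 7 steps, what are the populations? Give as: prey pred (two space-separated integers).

Answer: 1 8

Derivation:
Step 1: prey: 51+20-19=52; pred: 19+19-9=29
Step 2: prey: 52+20-30=42; pred: 29+30-14=45
Step 3: prey: 42+16-37=21; pred: 45+37-22=60
Step 4: prey: 21+8-25=4; pred: 60+25-30=55
Step 5: prey: 4+1-4=1; pred: 55+4-27=32
Step 6: prey: 1+0-0=1; pred: 32+0-16=16
Step 7: prey: 1+0-0=1; pred: 16+0-8=8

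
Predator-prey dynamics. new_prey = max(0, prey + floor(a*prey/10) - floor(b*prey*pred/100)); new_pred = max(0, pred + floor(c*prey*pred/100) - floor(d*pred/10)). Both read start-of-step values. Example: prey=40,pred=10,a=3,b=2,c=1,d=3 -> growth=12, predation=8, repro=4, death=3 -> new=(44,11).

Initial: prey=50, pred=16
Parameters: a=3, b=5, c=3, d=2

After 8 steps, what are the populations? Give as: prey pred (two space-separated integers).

Step 1: prey: 50+15-40=25; pred: 16+24-3=37
Step 2: prey: 25+7-46=0; pred: 37+27-7=57
Step 3: prey: 0+0-0=0; pred: 57+0-11=46
Step 4: prey: 0+0-0=0; pred: 46+0-9=37
Step 5: prey: 0+0-0=0; pred: 37+0-7=30
Step 6: prey: 0+0-0=0; pred: 30+0-6=24
Step 7: prey: 0+0-0=0; pred: 24+0-4=20
Step 8: prey: 0+0-0=0; pred: 20+0-4=16

Answer: 0 16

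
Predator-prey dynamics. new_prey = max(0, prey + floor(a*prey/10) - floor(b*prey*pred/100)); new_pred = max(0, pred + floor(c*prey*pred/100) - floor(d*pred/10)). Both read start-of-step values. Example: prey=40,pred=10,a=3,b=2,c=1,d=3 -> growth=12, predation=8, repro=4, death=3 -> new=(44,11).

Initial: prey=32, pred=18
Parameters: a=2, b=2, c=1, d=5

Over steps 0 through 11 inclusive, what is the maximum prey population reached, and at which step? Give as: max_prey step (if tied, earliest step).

Answer: 64 11

Derivation:
Step 1: prey: 32+6-11=27; pred: 18+5-9=14
Step 2: prey: 27+5-7=25; pred: 14+3-7=10
Step 3: prey: 25+5-5=25; pred: 10+2-5=7
Step 4: prey: 25+5-3=27; pred: 7+1-3=5
Step 5: prey: 27+5-2=30; pred: 5+1-2=4
Step 6: prey: 30+6-2=34; pred: 4+1-2=3
Step 7: prey: 34+6-2=38; pred: 3+1-1=3
Step 8: prey: 38+7-2=43; pred: 3+1-1=3
Step 9: prey: 43+8-2=49; pred: 3+1-1=3
Step 10: prey: 49+9-2=56; pred: 3+1-1=3
Step 11: prey: 56+11-3=64; pred: 3+1-1=3
Max prey = 64 at step 11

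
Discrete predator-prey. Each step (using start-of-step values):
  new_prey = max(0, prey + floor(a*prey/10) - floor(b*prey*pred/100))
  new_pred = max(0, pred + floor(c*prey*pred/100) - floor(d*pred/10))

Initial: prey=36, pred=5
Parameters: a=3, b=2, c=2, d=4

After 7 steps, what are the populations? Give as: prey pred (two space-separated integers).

Answer: 1 63

Derivation:
Step 1: prey: 36+10-3=43; pred: 5+3-2=6
Step 2: prey: 43+12-5=50; pred: 6+5-2=9
Step 3: prey: 50+15-9=56; pred: 9+9-3=15
Step 4: prey: 56+16-16=56; pred: 15+16-6=25
Step 5: prey: 56+16-28=44; pred: 25+28-10=43
Step 6: prey: 44+13-37=20; pred: 43+37-17=63
Step 7: prey: 20+6-25=1; pred: 63+25-25=63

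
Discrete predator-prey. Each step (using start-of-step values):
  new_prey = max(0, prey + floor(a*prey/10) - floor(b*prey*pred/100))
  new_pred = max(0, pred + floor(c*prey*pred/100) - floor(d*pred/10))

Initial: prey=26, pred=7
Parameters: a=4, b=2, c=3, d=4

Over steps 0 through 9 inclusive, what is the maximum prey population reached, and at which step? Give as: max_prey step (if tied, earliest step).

Step 1: prey: 26+10-3=33; pred: 7+5-2=10
Step 2: prey: 33+13-6=40; pred: 10+9-4=15
Step 3: prey: 40+16-12=44; pred: 15+18-6=27
Step 4: prey: 44+17-23=38; pred: 27+35-10=52
Step 5: prey: 38+15-39=14; pred: 52+59-20=91
Step 6: prey: 14+5-25=0; pred: 91+38-36=93
Step 7: prey: 0+0-0=0; pred: 93+0-37=56
Step 8: prey: 0+0-0=0; pred: 56+0-22=34
Step 9: prey: 0+0-0=0; pred: 34+0-13=21
Max prey = 44 at step 3

Answer: 44 3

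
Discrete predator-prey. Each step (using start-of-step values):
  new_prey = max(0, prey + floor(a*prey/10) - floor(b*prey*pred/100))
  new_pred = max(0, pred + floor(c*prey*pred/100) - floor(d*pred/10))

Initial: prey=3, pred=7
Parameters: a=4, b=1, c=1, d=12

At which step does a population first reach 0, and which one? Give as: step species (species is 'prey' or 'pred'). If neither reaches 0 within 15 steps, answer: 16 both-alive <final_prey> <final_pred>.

Step 1: prey: 3+1-0=4; pred: 7+0-8=0
First extinction: pred at step 1

Answer: 1 pred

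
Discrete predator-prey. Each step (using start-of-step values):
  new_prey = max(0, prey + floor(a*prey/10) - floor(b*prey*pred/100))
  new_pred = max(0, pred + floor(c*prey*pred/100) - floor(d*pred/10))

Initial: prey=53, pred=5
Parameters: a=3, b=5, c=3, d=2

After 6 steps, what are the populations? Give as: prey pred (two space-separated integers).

Answer: 0 29

Derivation:
Step 1: prey: 53+15-13=55; pred: 5+7-1=11
Step 2: prey: 55+16-30=41; pred: 11+18-2=27
Step 3: prey: 41+12-55=0; pred: 27+33-5=55
Step 4: prey: 0+0-0=0; pred: 55+0-11=44
Step 5: prey: 0+0-0=0; pred: 44+0-8=36
Step 6: prey: 0+0-0=0; pred: 36+0-7=29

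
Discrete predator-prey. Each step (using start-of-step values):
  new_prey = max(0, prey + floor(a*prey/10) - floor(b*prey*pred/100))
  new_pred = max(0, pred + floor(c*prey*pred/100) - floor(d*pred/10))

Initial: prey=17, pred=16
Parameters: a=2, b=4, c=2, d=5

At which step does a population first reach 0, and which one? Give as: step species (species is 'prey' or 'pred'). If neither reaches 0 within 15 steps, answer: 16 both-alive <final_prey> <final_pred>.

Step 1: prey: 17+3-10=10; pred: 16+5-8=13
Step 2: prey: 10+2-5=7; pred: 13+2-6=9
Step 3: prey: 7+1-2=6; pred: 9+1-4=6
Step 4: prey: 6+1-1=6; pred: 6+0-3=3
Step 5: prey: 6+1-0=7; pred: 3+0-1=2
Step 6: prey: 7+1-0=8; pred: 2+0-1=1
Step 7: prey: 8+1-0=9; pred: 1+0-0=1
Step 8: prey: 9+1-0=10; pred: 1+0-0=1
Step 9: prey: 10+2-0=12; pred: 1+0-0=1
Step 10: prey: 12+2-0=14; pred: 1+0-0=1
Step 11: prey: 14+2-0=16; pred: 1+0-0=1
Step 12: prey: 16+3-0=19; pred: 1+0-0=1
Step 13: prey: 19+3-0=22; pred: 1+0-0=1
Step 14: prey: 22+4-0=26; pred: 1+0-0=1
Step 15: prey: 26+5-1=30; pred: 1+0-0=1
No extinction within 15 steps

Answer: 16 both-alive 30 1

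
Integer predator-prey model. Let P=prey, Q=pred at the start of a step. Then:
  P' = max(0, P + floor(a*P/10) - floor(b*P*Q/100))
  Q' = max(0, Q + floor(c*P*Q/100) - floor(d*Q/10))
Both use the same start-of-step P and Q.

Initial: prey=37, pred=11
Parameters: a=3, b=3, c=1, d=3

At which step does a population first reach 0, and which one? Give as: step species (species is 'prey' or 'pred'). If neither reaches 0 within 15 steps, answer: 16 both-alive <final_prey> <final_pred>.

Step 1: prey: 37+11-12=36; pred: 11+4-3=12
Step 2: prey: 36+10-12=34; pred: 12+4-3=13
Step 3: prey: 34+10-13=31; pred: 13+4-3=14
Step 4: prey: 31+9-13=27; pred: 14+4-4=14
Step 5: prey: 27+8-11=24; pred: 14+3-4=13
Step 6: prey: 24+7-9=22; pred: 13+3-3=13
Step 7: prey: 22+6-8=20; pred: 13+2-3=12
Step 8: prey: 20+6-7=19; pred: 12+2-3=11
Step 9: prey: 19+5-6=18; pred: 11+2-3=10
Step 10: prey: 18+5-5=18; pred: 10+1-3=8
Step 11: prey: 18+5-4=19; pred: 8+1-2=7
Step 12: prey: 19+5-3=21; pred: 7+1-2=6
Step 13: prey: 21+6-3=24; pred: 6+1-1=6
Step 14: prey: 24+7-4=27; pred: 6+1-1=6
Step 15: prey: 27+8-4=31; pred: 6+1-1=6
No extinction within 15 steps

Answer: 16 both-alive 31 6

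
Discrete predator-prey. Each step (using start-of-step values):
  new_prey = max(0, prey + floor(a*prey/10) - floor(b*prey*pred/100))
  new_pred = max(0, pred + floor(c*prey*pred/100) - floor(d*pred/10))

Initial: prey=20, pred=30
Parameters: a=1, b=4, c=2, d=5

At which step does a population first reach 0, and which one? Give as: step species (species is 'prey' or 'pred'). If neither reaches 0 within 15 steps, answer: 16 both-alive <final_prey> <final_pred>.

Answer: 1 prey

Derivation:
Step 1: prey: 20+2-24=0; pred: 30+12-15=27
First extinction: prey at step 1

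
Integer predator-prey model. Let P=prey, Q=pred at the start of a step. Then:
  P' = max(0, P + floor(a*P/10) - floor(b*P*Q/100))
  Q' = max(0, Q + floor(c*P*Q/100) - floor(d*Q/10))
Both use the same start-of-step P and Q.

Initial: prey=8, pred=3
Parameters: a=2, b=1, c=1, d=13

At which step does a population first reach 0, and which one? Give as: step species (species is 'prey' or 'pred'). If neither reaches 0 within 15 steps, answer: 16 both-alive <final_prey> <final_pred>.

Answer: 1 pred

Derivation:
Step 1: prey: 8+1-0=9; pred: 3+0-3=0
First extinction: pred at step 1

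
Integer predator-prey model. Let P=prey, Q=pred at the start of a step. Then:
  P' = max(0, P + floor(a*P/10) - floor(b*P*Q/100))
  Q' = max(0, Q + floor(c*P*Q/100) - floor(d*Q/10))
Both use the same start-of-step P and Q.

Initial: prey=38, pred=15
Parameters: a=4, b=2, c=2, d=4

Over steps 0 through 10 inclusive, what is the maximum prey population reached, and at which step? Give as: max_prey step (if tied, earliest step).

Answer: 42 1

Derivation:
Step 1: prey: 38+15-11=42; pred: 15+11-6=20
Step 2: prey: 42+16-16=42; pred: 20+16-8=28
Step 3: prey: 42+16-23=35; pred: 28+23-11=40
Step 4: prey: 35+14-28=21; pred: 40+28-16=52
Step 5: prey: 21+8-21=8; pred: 52+21-20=53
Step 6: prey: 8+3-8=3; pred: 53+8-21=40
Step 7: prey: 3+1-2=2; pred: 40+2-16=26
Step 8: prey: 2+0-1=1; pred: 26+1-10=17
Step 9: prey: 1+0-0=1; pred: 17+0-6=11
Step 10: prey: 1+0-0=1; pred: 11+0-4=7
Max prey = 42 at step 1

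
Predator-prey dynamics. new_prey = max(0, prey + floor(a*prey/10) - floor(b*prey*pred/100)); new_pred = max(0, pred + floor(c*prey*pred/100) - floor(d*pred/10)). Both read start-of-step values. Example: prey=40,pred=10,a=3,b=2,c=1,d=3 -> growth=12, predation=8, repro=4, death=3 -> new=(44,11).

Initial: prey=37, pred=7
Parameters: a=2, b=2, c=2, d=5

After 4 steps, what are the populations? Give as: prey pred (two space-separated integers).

Answer: 33 19

Derivation:
Step 1: prey: 37+7-5=39; pred: 7+5-3=9
Step 2: prey: 39+7-7=39; pred: 9+7-4=12
Step 3: prey: 39+7-9=37; pred: 12+9-6=15
Step 4: prey: 37+7-11=33; pred: 15+11-7=19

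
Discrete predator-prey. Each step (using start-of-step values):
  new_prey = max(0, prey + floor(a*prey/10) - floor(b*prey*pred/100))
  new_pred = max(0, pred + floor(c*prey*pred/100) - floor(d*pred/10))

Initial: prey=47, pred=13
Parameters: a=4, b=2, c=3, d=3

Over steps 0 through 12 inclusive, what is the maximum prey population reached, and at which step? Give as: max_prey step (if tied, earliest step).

Answer: 53 1

Derivation:
Step 1: prey: 47+18-12=53; pred: 13+18-3=28
Step 2: prey: 53+21-29=45; pred: 28+44-8=64
Step 3: prey: 45+18-57=6; pred: 64+86-19=131
Step 4: prey: 6+2-15=0; pred: 131+23-39=115
Step 5: prey: 0+0-0=0; pred: 115+0-34=81
Step 6: prey: 0+0-0=0; pred: 81+0-24=57
Step 7: prey: 0+0-0=0; pred: 57+0-17=40
Step 8: prey: 0+0-0=0; pred: 40+0-12=28
Step 9: prey: 0+0-0=0; pred: 28+0-8=20
Step 10: prey: 0+0-0=0; pred: 20+0-6=14
Step 11: prey: 0+0-0=0; pred: 14+0-4=10
Step 12: prey: 0+0-0=0; pred: 10+0-3=7
Max prey = 53 at step 1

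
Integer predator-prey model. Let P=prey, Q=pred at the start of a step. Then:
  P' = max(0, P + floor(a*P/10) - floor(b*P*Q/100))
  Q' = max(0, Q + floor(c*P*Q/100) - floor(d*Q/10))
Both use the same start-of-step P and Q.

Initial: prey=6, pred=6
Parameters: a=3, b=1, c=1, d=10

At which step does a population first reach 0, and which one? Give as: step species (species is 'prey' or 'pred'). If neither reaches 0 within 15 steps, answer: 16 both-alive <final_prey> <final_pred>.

Answer: 1 pred

Derivation:
Step 1: prey: 6+1-0=7; pred: 6+0-6=0
First extinction: pred at step 1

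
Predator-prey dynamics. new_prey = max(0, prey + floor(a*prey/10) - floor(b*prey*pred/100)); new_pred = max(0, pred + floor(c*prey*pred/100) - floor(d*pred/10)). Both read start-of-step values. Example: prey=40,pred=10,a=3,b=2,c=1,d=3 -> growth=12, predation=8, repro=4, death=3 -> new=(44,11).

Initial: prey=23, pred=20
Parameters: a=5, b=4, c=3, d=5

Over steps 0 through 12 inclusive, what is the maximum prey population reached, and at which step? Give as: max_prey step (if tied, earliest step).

Answer: 57 12

Derivation:
Step 1: prey: 23+11-18=16; pred: 20+13-10=23
Step 2: prey: 16+8-14=10; pred: 23+11-11=23
Step 3: prey: 10+5-9=6; pred: 23+6-11=18
Step 4: prey: 6+3-4=5; pred: 18+3-9=12
Step 5: prey: 5+2-2=5; pred: 12+1-6=7
Step 6: prey: 5+2-1=6; pred: 7+1-3=5
Step 7: prey: 6+3-1=8; pred: 5+0-2=3
Step 8: prey: 8+4-0=12; pred: 3+0-1=2
Step 9: prey: 12+6-0=18; pred: 2+0-1=1
Step 10: prey: 18+9-0=27; pred: 1+0-0=1
Step 11: prey: 27+13-1=39; pred: 1+0-0=1
Step 12: prey: 39+19-1=57; pred: 1+1-0=2
Max prey = 57 at step 12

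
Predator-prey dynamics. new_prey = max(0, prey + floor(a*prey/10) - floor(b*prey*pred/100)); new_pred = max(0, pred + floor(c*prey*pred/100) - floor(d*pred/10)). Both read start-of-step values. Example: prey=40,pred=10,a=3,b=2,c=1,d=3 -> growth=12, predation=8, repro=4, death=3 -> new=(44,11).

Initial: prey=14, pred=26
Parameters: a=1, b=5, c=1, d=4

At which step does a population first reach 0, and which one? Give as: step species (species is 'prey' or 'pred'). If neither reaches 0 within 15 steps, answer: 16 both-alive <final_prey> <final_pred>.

Step 1: prey: 14+1-18=0; pred: 26+3-10=19
First extinction: prey at step 1

Answer: 1 prey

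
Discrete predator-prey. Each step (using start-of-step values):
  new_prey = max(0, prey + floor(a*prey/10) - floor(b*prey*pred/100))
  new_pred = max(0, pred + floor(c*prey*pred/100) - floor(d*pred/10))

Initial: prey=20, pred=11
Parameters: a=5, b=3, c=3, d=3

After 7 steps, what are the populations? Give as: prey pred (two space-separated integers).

Step 1: prey: 20+10-6=24; pred: 11+6-3=14
Step 2: prey: 24+12-10=26; pred: 14+10-4=20
Step 3: prey: 26+13-15=24; pred: 20+15-6=29
Step 4: prey: 24+12-20=16; pred: 29+20-8=41
Step 5: prey: 16+8-19=5; pred: 41+19-12=48
Step 6: prey: 5+2-7=0; pred: 48+7-14=41
Step 7: prey: 0+0-0=0; pred: 41+0-12=29

Answer: 0 29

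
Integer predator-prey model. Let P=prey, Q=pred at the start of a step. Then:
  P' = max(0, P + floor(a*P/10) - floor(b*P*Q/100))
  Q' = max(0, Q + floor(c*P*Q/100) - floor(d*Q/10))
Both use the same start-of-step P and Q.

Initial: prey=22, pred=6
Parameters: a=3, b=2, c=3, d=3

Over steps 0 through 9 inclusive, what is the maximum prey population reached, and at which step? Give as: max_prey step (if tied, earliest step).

Answer: 31 3

Derivation:
Step 1: prey: 22+6-2=26; pred: 6+3-1=8
Step 2: prey: 26+7-4=29; pred: 8+6-2=12
Step 3: prey: 29+8-6=31; pred: 12+10-3=19
Step 4: prey: 31+9-11=29; pred: 19+17-5=31
Step 5: prey: 29+8-17=20; pred: 31+26-9=48
Step 6: prey: 20+6-19=7; pred: 48+28-14=62
Step 7: prey: 7+2-8=1; pred: 62+13-18=57
Step 8: prey: 1+0-1=0; pred: 57+1-17=41
Step 9: prey: 0+0-0=0; pred: 41+0-12=29
Max prey = 31 at step 3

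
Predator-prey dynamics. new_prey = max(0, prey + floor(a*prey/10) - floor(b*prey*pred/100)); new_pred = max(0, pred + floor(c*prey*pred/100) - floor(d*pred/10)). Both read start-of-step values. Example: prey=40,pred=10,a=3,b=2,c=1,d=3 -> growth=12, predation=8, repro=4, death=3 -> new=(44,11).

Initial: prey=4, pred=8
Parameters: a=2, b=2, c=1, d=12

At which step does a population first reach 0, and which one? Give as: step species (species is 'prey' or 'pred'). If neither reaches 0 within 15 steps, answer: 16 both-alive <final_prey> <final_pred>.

Step 1: prey: 4+0-0=4; pred: 8+0-9=0
First extinction: pred at step 1

Answer: 1 pred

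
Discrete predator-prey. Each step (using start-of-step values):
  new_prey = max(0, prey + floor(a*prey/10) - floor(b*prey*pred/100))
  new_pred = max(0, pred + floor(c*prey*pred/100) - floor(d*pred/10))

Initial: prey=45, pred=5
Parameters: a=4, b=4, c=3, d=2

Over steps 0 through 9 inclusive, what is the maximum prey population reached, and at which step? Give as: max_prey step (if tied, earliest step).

Step 1: prey: 45+18-9=54; pred: 5+6-1=10
Step 2: prey: 54+21-21=54; pred: 10+16-2=24
Step 3: prey: 54+21-51=24; pred: 24+38-4=58
Step 4: prey: 24+9-55=0; pred: 58+41-11=88
Step 5: prey: 0+0-0=0; pred: 88+0-17=71
Step 6: prey: 0+0-0=0; pred: 71+0-14=57
Step 7: prey: 0+0-0=0; pred: 57+0-11=46
Step 8: prey: 0+0-0=0; pred: 46+0-9=37
Step 9: prey: 0+0-0=0; pred: 37+0-7=30
Max prey = 54 at step 1

Answer: 54 1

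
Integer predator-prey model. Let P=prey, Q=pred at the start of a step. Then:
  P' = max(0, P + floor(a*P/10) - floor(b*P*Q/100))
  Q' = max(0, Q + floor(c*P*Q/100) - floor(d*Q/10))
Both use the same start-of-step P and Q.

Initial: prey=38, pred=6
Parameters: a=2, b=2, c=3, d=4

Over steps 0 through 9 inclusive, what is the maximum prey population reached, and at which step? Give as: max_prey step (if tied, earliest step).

Step 1: prey: 38+7-4=41; pred: 6+6-2=10
Step 2: prey: 41+8-8=41; pred: 10+12-4=18
Step 3: prey: 41+8-14=35; pred: 18+22-7=33
Step 4: prey: 35+7-23=19; pred: 33+34-13=54
Step 5: prey: 19+3-20=2; pred: 54+30-21=63
Step 6: prey: 2+0-2=0; pred: 63+3-25=41
Step 7: prey: 0+0-0=0; pred: 41+0-16=25
Step 8: prey: 0+0-0=0; pred: 25+0-10=15
Step 9: prey: 0+0-0=0; pred: 15+0-6=9
Max prey = 41 at step 1

Answer: 41 1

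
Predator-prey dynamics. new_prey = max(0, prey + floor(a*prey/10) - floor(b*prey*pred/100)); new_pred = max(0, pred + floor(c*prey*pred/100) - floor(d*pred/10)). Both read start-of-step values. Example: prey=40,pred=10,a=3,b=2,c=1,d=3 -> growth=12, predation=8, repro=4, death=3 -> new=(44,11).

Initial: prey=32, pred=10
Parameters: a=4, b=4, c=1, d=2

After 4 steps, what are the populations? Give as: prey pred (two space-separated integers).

Step 1: prey: 32+12-12=32; pred: 10+3-2=11
Step 2: prey: 32+12-14=30; pred: 11+3-2=12
Step 3: prey: 30+12-14=28; pred: 12+3-2=13
Step 4: prey: 28+11-14=25; pred: 13+3-2=14

Answer: 25 14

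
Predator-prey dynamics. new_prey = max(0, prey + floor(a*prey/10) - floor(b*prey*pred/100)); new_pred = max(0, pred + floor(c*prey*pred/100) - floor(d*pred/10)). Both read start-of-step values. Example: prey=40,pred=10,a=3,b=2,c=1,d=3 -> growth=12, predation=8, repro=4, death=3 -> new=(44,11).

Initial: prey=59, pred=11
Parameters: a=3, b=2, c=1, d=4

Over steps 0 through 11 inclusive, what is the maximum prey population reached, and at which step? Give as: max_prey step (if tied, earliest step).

Answer: 67 2

Derivation:
Step 1: prey: 59+17-12=64; pred: 11+6-4=13
Step 2: prey: 64+19-16=67; pred: 13+8-5=16
Step 3: prey: 67+20-21=66; pred: 16+10-6=20
Step 4: prey: 66+19-26=59; pred: 20+13-8=25
Step 5: prey: 59+17-29=47; pred: 25+14-10=29
Step 6: prey: 47+14-27=34; pred: 29+13-11=31
Step 7: prey: 34+10-21=23; pred: 31+10-12=29
Step 8: prey: 23+6-13=16; pred: 29+6-11=24
Step 9: prey: 16+4-7=13; pred: 24+3-9=18
Step 10: prey: 13+3-4=12; pred: 18+2-7=13
Step 11: prey: 12+3-3=12; pred: 13+1-5=9
Max prey = 67 at step 2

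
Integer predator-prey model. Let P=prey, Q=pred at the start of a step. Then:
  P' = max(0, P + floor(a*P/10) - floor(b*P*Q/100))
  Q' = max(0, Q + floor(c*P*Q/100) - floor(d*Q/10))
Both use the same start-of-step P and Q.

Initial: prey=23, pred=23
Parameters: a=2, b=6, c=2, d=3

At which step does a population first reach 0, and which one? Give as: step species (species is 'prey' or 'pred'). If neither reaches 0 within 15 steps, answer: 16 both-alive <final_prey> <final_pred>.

Step 1: prey: 23+4-31=0; pred: 23+10-6=27
First extinction: prey at step 1

Answer: 1 prey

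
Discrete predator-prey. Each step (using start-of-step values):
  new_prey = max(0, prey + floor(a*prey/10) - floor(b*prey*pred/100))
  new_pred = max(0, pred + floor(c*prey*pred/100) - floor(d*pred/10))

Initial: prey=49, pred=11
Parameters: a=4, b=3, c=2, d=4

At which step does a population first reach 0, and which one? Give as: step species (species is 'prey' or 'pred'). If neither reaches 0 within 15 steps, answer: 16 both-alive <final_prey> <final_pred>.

Step 1: prey: 49+19-16=52; pred: 11+10-4=17
Step 2: prey: 52+20-26=46; pred: 17+17-6=28
Step 3: prey: 46+18-38=26; pred: 28+25-11=42
Step 4: prey: 26+10-32=4; pred: 42+21-16=47
Step 5: prey: 4+1-5=0; pred: 47+3-18=32
First extinction: prey at step 5

Answer: 5 prey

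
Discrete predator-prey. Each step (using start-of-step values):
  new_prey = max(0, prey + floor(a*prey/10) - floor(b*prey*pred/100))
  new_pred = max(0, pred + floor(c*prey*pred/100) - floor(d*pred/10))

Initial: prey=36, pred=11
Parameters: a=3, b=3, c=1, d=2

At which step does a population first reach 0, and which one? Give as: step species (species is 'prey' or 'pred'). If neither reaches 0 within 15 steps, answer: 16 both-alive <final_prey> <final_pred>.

Answer: 16 both-alive 12 5

Derivation:
Step 1: prey: 36+10-11=35; pred: 11+3-2=12
Step 2: prey: 35+10-12=33; pred: 12+4-2=14
Step 3: prey: 33+9-13=29; pred: 14+4-2=16
Step 4: prey: 29+8-13=24; pred: 16+4-3=17
Step 5: prey: 24+7-12=19; pred: 17+4-3=18
Step 6: prey: 19+5-10=14; pred: 18+3-3=18
Step 7: prey: 14+4-7=11; pred: 18+2-3=17
Step 8: prey: 11+3-5=9; pred: 17+1-3=15
Step 9: prey: 9+2-4=7; pred: 15+1-3=13
Step 10: prey: 7+2-2=7; pred: 13+0-2=11
Step 11: prey: 7+2-2=7; pred: 11+0-2=9
Step 12: prey: 7+2-1=8; pred: 9+0-1=8
Step 13: prey: 8+2-1=9; pred: 8+0-1=7
Step 14: prey: 9+2-1=10; pred: 7+0-1=6
Step 15: prey: 10+3-1=12; pred: 6+0-1=5
No extinction within 15 steps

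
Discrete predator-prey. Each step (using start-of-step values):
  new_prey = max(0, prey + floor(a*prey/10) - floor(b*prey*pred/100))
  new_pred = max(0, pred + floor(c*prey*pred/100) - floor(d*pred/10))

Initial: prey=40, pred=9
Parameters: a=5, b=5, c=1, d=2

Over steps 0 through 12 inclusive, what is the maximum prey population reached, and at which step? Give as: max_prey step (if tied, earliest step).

Step 1: prey: 40+20-18=42; pred: 9+3-1=11
Step 2: prey: 42+21-23=40; pred: 11+4-2=13
Step 3: prey: 40+20-26=34; pred: 13+5-2=16
Step 4: prey: 34+17-27=24; pred: 16+5-3=18
Step 5: prey: 24+12-21=15; pred: 18+4-3=19
Step 6: prey: 15+7-14=8; pred: 19+2-3=18
Step 7: prey: 8+4-7=5; pred: 18+1-3=16
Step 8: prey: 5+2-4=3; pred: 16+0-3=13
Step 9: prey: 3+1-1=3; pred: 13+0-2=11
Step 10: prey: 3+1-1=3; pred: 11+0-2=9
Step 11: prey: 3+1-1=3; pred: 9+0-1=8
Step 12: prey: 3+1-1=3; pred: 8+0-1=7
Max prey = 42 at step 1

Answer: 42 1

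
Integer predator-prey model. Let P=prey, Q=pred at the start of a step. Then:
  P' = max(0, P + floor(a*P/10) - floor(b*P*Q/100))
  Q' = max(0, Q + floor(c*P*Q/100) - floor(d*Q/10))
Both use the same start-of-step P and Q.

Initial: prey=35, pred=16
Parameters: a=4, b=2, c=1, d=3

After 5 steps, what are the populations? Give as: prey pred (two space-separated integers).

Step 1: prey: 35+14-11=38; pred: 16+5-4=17
Step 2: prey: 38+15-12=41; pred: 17+6-5=18
Step 3: prey: 41+16-14=43; pred: 18+7-5=20
Step 4: prey: 43+17-17=43; pred: 20+8-6=22
Step 5: prey: 43+17-18=42; pred: 22+9-6=25

Answer: 42 25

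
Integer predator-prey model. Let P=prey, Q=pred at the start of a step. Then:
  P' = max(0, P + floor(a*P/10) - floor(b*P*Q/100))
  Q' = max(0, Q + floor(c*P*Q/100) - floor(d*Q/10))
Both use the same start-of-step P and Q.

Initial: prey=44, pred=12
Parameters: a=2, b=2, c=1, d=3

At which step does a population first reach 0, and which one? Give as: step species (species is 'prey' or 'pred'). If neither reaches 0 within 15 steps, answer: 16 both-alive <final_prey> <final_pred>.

Answer: 16 both-alive 20 6

Derivation:
Step 1: prey: 44+8-10=42; pred: 12+5-3=14
Step 2: prey: 42+8-11=39; pred: 14+5-4=15
Step 3: prey: 39+7-11=35; pred: 15+5-4=16
Step 4: prey: 35+7-11=31; pred: 16+5-4=17
Step 5: prey: 31+6-10=27; pred: 17+5-5=17
Step 6: prey: 27+5-9=23; pred: 17+4-5=16
Step 7: prey: 23+4-7=20; pred: 16+3-4=15
Step 8: prey: 20+4-6=18; pred: 15+3-4=14
Step 9: prey: 18+3-5=16; pred: 14+2-4=12
Step 10: prey: 16+3-3=16; pred: 12+1-3=10
Step 11: prey: 16+3-3=16; pred: 10+1-3=8
Step 12: prey: 16+3-2=17; pred: 8+1-2=7
Step 13: prey: 17+3-2=18; pred: 7+1-2=6
Step 14: prey: 18+3-2=19; pred: 6+1-1=6
Step 15: prey: 19+3-2=20; pred: 6+1-1=6
No extinction within 15 steps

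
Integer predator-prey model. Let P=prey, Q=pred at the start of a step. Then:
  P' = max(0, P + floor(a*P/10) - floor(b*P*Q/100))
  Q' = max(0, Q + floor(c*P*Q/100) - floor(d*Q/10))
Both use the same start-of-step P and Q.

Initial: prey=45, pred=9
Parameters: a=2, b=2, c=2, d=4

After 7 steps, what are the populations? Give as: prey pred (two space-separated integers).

Answer: 2 19

Derivation:
Step 1: prey: 45+9-8=46; pred: 9+8-3=14
Step 2: prey: 46+9-12=43; pred: 14+12-5=21
Step 3: prey: 43+8-18=33; pred: 21+18-8=31
Step 4: prey: 33+6-20=19; pred: 31+20-12=39
Step 5: prey: 19+3-14=8; pred: 39+14-15=38
Step 6: prey: 8+1-6=3; pred: 38+6-15=29
Step 7: prey: 3+0-1=2; pred: 29+1-11=19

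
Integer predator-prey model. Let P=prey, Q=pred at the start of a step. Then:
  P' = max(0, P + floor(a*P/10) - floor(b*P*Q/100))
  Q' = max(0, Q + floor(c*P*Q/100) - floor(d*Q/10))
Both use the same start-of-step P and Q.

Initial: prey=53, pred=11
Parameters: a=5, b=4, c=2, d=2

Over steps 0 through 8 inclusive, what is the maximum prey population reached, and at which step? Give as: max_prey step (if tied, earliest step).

Step 1: prey: 53+26-23=56; pred: 11+11-2=20
Step 2: prey: 56+28-44=40; pred: 20+22-4=38
Step 3: prey: 40+20-60=0; pred: 38+30-7=61
Step 4: prey: 0+0-0=0; pred: 61+0-12=49
Step 5: prey: 0+0-0=0; pred: 49+0-9=40
Step 6: prey: 0+0-0=0; pred: 40+0-8=32
Step 7: prey: 0+0-0=0; pred: 32+0-6=26
Step 8: prey: 0+0-0=0; pred: 26+0-5=21
Max prey = 56 at step 1

Answer: 56 1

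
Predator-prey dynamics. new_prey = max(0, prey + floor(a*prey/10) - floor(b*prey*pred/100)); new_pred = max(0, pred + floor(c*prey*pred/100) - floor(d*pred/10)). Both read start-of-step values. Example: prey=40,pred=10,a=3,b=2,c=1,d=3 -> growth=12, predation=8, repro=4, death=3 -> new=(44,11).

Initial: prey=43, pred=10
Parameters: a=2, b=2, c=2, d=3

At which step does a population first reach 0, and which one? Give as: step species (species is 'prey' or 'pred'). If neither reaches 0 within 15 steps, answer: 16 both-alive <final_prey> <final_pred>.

Answer: 16 both-alive 1 3

Derivation:
Step 1: prey: 43+8-8=43; pred: 10+8-3=15
Step 2: prey: 43+8-12=39; pred: 15+12-4=23
Step 3: prey: 39+7-17=29; pred: 23+17-6=34
Step 4: prey: 29+5-19=15; pred: 34+19-10=43
Step 5: prey: 15+3-12=6; pred: 43+12-12=43
Step 6: prey: 6+1-5=2; pred: 43+5-12=36
Step 7: prey: 2+0-1=1; pred: 36+1-10=27
Step 8: prey: 1+0-0=1; pred: 27+0-8=19
Step 9: prey: 1+0-0=1; pred: 19+0-5=14
Step 10: prey: 1+0-0=1; pred: 14+0-4=10
Step 11: prey: 1+0-0=1; pred: 10+0-3=7
Step 12: prey: 1+0-0=1; pred: 7+0-2=5
Step 13: prey: 1+0-0=1; pred: 5+0-1=4
Step 14: prey: 1+0-0=1; pred: 4+0-1=3
Step 15: prey: 1+0-0=1; pred: 3+0-0=3
No extinction within 15 steps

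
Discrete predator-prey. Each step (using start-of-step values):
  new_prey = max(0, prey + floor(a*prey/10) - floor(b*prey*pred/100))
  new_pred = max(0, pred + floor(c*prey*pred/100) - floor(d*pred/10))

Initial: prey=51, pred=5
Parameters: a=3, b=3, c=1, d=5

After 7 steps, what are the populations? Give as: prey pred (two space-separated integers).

Answer: 84 20

Derivation:
Step 1: prey: 51+15-7=59; pred: 5+2-2=5
Step 2: prey: 59+17-8=68; pred: 5+2-2=5
Step 3: prey: 68+20-10=78; pred: 5+3-2=6
Step 4: prey: 78+23-14=87; pred: 6+4-3=7
Step 5: prey: 87+26-18=95; pred: 7+6-3=10
Step 6: prey: 95+28-28=95; pred: 10+9-5=14
Step 7: prey: 95+28-39=84; pred: 14+13-7=20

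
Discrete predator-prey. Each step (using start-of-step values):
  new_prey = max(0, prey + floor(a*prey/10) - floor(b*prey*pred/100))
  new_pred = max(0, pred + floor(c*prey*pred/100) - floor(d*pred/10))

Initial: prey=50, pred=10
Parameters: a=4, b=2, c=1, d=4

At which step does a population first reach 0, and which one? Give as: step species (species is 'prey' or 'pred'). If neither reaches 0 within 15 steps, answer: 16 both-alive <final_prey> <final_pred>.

Answer: 16 both-alive 9 2

Derivation:
Step 1: prey: 50+20-10=60; pred: 10+5-4=11
Step 2: prey: 60+24-13=71; pred: 11+6-4=13
Step 3: prey: 71+28-18=81; pred: 13+9-5=17
Step 4: prey: 81+32-27=86; pred: 17+13-6=24
Step 5: prey: 86+34-41=79; pred: 24+20-9=35
Step 6: prey: 79+31-55=55; pred: 35+27-14=48
Step 7: prey: 55+22-52=25; pred: 48+26-19=55
Step 8: prey: 25+10-27=8; pred: 55+13-22=46
Step 9: prey: 8+3-7=4; pred: 46+3-18=31
Step 10: prey: 4+1-2=3; pred: 31+1-12=20
Step 11: prey: 3+1-1=3; pred: 20+0-8=12
Step 12: prey: 3+1-0=4; pred: 12+0-4=8
Step 13: prey: 4+1-0=5; pred: 8+0-3=5
Step 14: prey: 5+2-0=7; pred: 5+0-2=3
Step 15: prey: 7+2-0=9; pred: 3+0-1=2
No extinction within 15 steps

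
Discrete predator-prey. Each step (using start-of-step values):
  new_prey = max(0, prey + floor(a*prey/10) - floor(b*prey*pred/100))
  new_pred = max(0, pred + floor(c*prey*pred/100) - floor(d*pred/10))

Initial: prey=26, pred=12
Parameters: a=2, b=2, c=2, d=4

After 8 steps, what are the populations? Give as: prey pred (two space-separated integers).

Step 1: prey: 26+5-6=25; pred: 12+6-4=14
Step 2: prey: 25+5-7=23; pred: 14+7-5=16
Step 3: prey: 23+4-7=20; pred: 16+7-6=17
Step 4: prey: 20+4-6=18; pred: 17+6-6=17
Step 5: prey: 18+3-6=15; pred: 17+6-6=17
Step 6: prey: 15+3-5=13; pred: 17+5-6=16
Step 7: prey: 13+2-4=11; pred: 16+4-6=14
Step 8: prey: 11+2-3=10; pred: 14+3-5=12

Answer: 10 12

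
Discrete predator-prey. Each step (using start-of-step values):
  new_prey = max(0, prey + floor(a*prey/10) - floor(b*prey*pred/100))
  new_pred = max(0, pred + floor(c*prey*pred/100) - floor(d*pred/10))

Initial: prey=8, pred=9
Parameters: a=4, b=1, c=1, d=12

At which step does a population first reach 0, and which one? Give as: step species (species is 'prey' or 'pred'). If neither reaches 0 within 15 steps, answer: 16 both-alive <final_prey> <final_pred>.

Answer: 1 pred

Derivation:
Step 1: prey: 8+3-0=11; pred: 9+0-10=0
First extinction: pred at step 1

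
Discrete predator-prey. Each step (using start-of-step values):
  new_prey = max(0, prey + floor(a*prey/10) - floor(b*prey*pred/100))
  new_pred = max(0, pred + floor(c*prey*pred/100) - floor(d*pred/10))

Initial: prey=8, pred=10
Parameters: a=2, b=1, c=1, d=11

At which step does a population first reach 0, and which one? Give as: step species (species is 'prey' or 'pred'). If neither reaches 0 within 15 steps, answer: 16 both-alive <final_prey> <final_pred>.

Step 1: prey: 8+1-0=9; pred: 10+0-11=0
First extinction: pred at step 1

Answer: 1 pred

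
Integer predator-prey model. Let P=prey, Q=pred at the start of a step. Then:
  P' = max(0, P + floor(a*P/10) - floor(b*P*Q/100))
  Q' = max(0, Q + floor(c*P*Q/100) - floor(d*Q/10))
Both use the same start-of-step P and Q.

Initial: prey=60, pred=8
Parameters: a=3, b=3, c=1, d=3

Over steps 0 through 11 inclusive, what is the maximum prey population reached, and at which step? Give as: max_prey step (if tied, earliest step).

Step 1: prey: 60+18-14=64; pred: 8+4-2=10
Step 2: prey: 64+19-19=64; pred: 10+6-3=13
Step 3: prey: 64+19-24=59; pred: 13+8-3=18
Step 4: prey: 59+17-31=45; pred: 18+10-5=23
Step 5: prey: 45+13-31=27; pred: 23+10-6=27
Step 6: prey: 27+8-21=14; pred: 27+7-8=26
Step 7: prey: 14+4-10=8; pred: 26+3-7=22
Step 8: prey: 8+2-5=5; pred: 22+1-6=17
Step 9: prey: 5+1-2=4; pred: 17+0-5=12
Step 10: prey: 4+1-1=4; pred: 12+0-3=9
Step 11: prey: 4+1-1=4; pred: 9+0-2=7
Max prey = 64 at step 1

Answer: 64 1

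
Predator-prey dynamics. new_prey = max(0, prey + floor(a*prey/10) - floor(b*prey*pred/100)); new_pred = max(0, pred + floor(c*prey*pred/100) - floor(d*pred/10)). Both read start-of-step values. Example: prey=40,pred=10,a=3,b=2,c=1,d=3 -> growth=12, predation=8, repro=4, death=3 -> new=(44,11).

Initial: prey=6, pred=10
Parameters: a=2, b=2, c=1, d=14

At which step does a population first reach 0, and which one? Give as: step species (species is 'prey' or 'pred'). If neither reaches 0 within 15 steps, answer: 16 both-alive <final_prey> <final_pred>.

Step 1: prey: 6+1-1=6; pred: 10+0-14=0
First extinction: pred at step 1

Answer: 1 pred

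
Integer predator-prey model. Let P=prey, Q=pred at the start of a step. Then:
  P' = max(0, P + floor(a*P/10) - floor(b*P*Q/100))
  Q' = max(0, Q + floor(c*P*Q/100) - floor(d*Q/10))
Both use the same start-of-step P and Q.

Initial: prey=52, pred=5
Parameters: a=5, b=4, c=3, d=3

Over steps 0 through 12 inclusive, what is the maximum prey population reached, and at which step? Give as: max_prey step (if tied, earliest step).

Step 1: prey: 52+26-10=68; pred: 5+7-1=11
Step 2: prey: 68+34-29=73; pred: 11+22-3=30
Step 3: prey: 73+36-87=22; pred: 30+65-9=86
Step 4: prey: 22+11-75=0; pred: 86+56-25=117
Step 5: prey: 0+0-0=0; pred: 117+0-35=82
Step 6: prey: 0+0-0=0; pred: 82+0-24=58
Step 7: prey: 0+0-0=0; pred: 58+0-17=41
Step 8: prey: 0+0-0=0; pred: 41+0-12=29
Step 9: prey: 0+0-0=0; pred: 29+0-8=21
Step 10: prey: 0+0-0=0; pred: 21+0-6=15
Step 11: prey: 0+0-0=0; pred: 15+0-4=11
Step 12: prey: 0+0-0=0; pred: 11+0-3=8
Max prey = 73 at step 2

Answer: 73 2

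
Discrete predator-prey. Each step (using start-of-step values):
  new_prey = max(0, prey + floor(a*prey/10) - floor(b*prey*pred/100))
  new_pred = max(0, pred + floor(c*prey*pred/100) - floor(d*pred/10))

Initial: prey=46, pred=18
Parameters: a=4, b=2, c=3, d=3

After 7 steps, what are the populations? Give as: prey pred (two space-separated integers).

Answer: 0 33

Derivation:
Step 1: prey: 46+18-16=48; pred: 18+24-5=37
Step 2: prey: 48+19-35=32; pred: 37+53-11=79
Step 3: prey: 32+12-50=0; pred: 79+75-23=131
Step 4: prey: 0+0-0=0; pred: 131+0-39=92
Step 5: prey: 0+0-0=0; pred: 92+0-27=65
Step 6: prey: 0+0-0=0; pred: 65+0-19=46
Step 7: prey: 0+0-0=0; pred: 46+0-13=33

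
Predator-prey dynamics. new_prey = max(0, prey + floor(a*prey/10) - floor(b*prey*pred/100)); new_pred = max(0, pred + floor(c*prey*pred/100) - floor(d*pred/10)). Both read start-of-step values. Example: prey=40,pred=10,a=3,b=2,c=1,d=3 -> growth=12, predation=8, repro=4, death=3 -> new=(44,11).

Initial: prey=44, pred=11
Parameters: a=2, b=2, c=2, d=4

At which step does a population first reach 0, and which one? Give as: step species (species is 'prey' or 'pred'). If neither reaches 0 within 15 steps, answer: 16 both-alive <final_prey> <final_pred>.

Answer: 16 both-alive 2 2

Derivation:
Step 1: prey: 44+8-9=43; pred: 11+9-4=16
Step 2: prey: 43+8-13=38; pred: 16+13-6=23
Step 3: prey: 38+7-17=28; pred: 23+17-9=31
Step 4: prey: 28+5-17=16; pred: 31+17-12=36
Step 5: prey: 16+3-11=8; pred: 36+11-14=33
Step 6: prey: 8+1-5=4; pred: 33+5-13=25
Step 7: prey: 4+0-2=2; pred: 25+2-10=17
Step 8: prey: 2+0-0=2; pred: 17+0-6=11
Step 9: prey: 2+0-0=2; pred: 11+0-4=7
Step 10: prey: 2+0-0=2; pred: 7+0-2=5
Step 11: prey: 2+0-0=2; pred: 5+0-2=3
Step 12: prey: 2+0-0=2; pred: 3+0-1=2
Step 13: prey: 2+0-0=2; pred: 2+0-0=2
Steps 14-15: state stable at prey=2, pred=2 (no change)
No extinction within 15 steps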